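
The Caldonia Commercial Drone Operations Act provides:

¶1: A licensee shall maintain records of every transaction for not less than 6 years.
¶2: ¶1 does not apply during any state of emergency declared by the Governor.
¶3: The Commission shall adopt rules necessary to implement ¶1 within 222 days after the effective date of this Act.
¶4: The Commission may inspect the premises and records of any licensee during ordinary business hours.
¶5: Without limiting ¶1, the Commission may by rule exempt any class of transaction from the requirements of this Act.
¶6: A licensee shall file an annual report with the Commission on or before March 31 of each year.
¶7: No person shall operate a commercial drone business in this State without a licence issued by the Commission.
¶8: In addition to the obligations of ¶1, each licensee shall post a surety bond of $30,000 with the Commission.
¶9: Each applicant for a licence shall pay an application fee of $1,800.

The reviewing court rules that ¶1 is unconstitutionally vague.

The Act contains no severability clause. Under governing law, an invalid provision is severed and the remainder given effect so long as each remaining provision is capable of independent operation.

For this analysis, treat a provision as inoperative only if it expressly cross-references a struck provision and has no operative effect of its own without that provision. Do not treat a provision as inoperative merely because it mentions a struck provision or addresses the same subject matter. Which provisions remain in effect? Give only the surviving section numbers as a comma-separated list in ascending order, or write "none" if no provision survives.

¶1 is struck. The only function of ¶2 is the emergency suspension of ¶1, so it cannot stand once ¶1 is removed. ¶3 has no operative effect of its own apart from ¶1 and is therefore inoperative. ¶5 mentions ¶1 but its own obligation stands independently of ¶1, so ¶5 is not affected. ¶8 mentions ¶1 but its own obligation stands independently of ¶1, so ¶8 is not affected. Under the stated default rule, only provisions that cannot operate independently fall away; the rest are enforced. That leaves ¶4, ¶5, ¶6, ¶7, ¶8, and ¶9 in effect.

4, 5, 6, 7, 8, 9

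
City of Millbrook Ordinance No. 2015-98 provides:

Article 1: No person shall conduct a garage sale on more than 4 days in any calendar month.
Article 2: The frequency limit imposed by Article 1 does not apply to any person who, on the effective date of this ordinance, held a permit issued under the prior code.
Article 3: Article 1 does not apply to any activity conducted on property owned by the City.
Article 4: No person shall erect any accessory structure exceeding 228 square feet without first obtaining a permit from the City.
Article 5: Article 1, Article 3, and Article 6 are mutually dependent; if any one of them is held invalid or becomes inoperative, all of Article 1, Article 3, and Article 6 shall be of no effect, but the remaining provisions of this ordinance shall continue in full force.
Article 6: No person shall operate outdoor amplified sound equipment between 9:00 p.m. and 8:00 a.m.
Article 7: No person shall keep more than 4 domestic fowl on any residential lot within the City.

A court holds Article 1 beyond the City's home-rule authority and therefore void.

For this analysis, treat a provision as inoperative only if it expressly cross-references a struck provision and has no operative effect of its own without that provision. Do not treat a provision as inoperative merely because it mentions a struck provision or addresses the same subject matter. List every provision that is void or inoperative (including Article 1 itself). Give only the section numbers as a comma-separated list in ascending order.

1, 2, 3, 6

Article 1 is struck. Article 2 has no operative effect of its own apart from Article 1 and is therefore inoperative. Article 3 operates only by reference to Article 1, so it falls with Article 1. Article 5 declares Article 1, Article 3, and Article 6 mutually dependent; since one of them has fallen, all of them are of no effect. That brings down Article 6 as well. The remainder continues in force under Article 5. Article 4, Article 5, and Article 7 remain in effect.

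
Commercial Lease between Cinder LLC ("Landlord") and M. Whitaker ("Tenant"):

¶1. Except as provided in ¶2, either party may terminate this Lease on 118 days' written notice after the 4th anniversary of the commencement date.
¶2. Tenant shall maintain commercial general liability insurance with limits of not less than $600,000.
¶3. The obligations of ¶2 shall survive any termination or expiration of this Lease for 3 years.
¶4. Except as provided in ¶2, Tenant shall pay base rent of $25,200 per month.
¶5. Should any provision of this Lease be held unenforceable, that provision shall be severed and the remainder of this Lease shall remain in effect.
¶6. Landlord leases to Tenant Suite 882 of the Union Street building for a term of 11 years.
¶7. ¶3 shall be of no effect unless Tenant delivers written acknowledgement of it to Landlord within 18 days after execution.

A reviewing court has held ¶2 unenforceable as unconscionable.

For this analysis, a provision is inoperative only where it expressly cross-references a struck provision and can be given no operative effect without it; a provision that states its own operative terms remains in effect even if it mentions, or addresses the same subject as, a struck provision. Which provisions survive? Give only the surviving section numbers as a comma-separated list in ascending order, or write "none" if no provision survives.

1, 4, 5, 6

¶2 is struck. ¶3 merely fixes the survival period for ¶2; with ¶2 gone it has nothing to operate on and falls away. The only function of ¶7 is the acknowledgement condition for ¶3, so it cannot stand once ¶3 is removed. Although ¶1 refers to ¶2, its operative terms do not depend on ¶2, so it remains in effect. Although ¶4 refers to ¶2, its operative terms do not depend on ¶2, so it remains in effect. Under the severability clause in ¶5, the remaining provisions continue in force. That leaves ¶1, ¶4, ¶5, and ¶6 in effect.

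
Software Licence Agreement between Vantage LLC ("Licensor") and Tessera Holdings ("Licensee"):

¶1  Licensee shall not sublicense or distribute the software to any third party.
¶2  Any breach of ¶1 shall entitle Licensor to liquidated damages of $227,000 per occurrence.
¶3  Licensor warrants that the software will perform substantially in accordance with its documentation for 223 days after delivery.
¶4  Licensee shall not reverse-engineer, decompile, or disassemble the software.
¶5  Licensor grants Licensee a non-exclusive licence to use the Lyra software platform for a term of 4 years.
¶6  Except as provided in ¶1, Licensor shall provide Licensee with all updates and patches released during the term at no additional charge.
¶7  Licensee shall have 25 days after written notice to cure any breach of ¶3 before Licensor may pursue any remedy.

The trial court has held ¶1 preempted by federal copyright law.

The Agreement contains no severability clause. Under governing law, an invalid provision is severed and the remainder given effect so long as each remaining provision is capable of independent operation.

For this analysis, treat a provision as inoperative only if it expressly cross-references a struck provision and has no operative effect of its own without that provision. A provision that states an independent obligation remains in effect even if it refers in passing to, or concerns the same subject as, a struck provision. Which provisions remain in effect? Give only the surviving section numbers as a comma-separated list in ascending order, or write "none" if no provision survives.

3, 4, 5, 6, 7

¶1 is struck. ¶2 operates only by reference to ¶1, so it falls with ¶1. Although ¶6 refers to ¶1, its operative terms do not depend on ¶1, so it remains in effect. With no severability clause, the stated default rule severs what cannot stand and enforces each remaining provision that can operate on its own. That leaves ¶3, ¶4, ¶5, ¶6, and ¶7 in effect.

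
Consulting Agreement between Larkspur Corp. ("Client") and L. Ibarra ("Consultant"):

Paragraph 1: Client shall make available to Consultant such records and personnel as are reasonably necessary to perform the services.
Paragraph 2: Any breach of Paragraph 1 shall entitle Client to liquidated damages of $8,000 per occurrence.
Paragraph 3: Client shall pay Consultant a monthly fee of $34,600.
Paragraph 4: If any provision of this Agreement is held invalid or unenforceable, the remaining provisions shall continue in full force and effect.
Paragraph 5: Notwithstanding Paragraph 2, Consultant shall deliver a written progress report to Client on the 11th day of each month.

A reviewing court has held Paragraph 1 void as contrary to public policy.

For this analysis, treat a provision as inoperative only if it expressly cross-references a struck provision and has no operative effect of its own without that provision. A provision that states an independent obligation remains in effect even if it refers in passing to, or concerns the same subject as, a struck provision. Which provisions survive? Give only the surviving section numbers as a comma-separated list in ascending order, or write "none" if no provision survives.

Paragraph 1 is struck. Paragraph 2 does nothing except set the liquidated-damages amount by reference to Paragraph 1; with Paragraph 1 gone it has no independent effect and is inoperative. Although Paragraph 5 refers to Paragraph 2, its operative terms do not depend on Paragraph 2, so it remains in effect. Under the severability clause in Paragraph 4, the remaining provisions continue in force. That leaves Paragraph 3, Paragraph 4, and Paragraph 5 in effect.

3, 4, 5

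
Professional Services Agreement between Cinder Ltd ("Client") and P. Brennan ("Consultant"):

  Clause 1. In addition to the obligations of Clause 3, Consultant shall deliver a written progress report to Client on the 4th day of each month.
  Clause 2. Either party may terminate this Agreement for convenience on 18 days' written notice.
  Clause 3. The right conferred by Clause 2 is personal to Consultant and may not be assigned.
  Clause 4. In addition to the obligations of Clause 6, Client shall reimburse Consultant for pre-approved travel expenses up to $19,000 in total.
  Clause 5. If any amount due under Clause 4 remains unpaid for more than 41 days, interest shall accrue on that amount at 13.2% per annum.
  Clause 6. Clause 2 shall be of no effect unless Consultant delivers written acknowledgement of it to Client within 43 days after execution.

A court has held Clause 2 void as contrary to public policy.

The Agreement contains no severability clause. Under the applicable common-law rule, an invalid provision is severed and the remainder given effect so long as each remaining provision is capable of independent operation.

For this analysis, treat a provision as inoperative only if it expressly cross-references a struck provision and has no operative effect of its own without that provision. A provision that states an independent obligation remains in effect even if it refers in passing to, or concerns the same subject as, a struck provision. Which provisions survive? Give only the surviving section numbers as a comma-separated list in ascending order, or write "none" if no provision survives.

1, 4, 5

Clause 2 is struck. Clause 3 operates only by reference to Clause 2, so it falls with Clause 2. The only function of Clause 6 is the acknowledgement condition for Clause 2, so it cannot stand once Clause 2 is removed. Clause 1 mentions Clause 3 but its own obligation stands independently of Clause 3, so Clause 1 is not affected. Clause 4 mentions Clause 6 but its own obligation stands independently of Clause 6, so Clause 4 is not affected. Under the stated default rule, only provisions that cannot operate independently fall away; the rest are enforced. The provisions still in force are Clause 1, Clause 4, and Clause 5.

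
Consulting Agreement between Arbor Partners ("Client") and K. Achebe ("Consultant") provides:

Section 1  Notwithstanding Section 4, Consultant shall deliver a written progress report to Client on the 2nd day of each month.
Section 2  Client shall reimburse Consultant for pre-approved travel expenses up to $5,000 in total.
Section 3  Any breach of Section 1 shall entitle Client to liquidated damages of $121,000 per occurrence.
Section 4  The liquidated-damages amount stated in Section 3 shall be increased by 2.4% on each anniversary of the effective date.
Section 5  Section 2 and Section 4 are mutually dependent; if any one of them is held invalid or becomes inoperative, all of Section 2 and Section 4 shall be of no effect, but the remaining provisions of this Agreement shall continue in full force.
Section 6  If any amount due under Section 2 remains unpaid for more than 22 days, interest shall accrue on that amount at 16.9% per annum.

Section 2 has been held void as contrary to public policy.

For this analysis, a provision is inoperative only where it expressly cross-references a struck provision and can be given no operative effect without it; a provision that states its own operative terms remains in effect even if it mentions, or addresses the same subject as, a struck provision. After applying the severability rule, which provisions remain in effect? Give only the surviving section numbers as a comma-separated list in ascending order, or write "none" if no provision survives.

Section 2 is struck. Section 6 does nothing except set the default interest on the expense reimbursement by reference to Section 2; with Section 2 gone it has no independent effect and is inoperative. Although Section 1 refers to Section 4, its operative terms do not depend on Section 4, so it remains in effect. Section 5 declares Section 2 and Section 4 mutually dependent; since one of them has fallen, all of them are of no effect. That brings down Section 4 as well. The remainder continues in force under Section 5. That leaves Section 1, Section 3, and Section 5 in effect.

1, 3, 5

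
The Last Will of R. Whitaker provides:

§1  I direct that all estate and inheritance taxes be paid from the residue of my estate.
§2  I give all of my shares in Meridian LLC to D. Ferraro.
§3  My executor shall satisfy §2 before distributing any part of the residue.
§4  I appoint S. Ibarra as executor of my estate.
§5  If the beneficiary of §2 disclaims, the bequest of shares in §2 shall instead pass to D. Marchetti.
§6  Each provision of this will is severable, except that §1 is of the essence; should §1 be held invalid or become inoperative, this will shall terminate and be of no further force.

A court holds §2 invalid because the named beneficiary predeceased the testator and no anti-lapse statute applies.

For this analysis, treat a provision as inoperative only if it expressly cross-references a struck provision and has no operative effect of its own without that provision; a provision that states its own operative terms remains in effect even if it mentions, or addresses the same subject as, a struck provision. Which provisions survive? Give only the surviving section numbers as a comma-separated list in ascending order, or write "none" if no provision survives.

§2 is struck. §3 merely fixes the priority direction for §2; with §2 gone it has nothing to operate on and falls away. The only function of §5 is the alternative disposition for §2, so it cannot stand once §2 is removed. §6 makes §1 an essential term, but §1 is unaffected, so the severability proviso in §6 preserves the remaining provisions. The provisions still in force are §1, §4, and §6.

1, 4, 6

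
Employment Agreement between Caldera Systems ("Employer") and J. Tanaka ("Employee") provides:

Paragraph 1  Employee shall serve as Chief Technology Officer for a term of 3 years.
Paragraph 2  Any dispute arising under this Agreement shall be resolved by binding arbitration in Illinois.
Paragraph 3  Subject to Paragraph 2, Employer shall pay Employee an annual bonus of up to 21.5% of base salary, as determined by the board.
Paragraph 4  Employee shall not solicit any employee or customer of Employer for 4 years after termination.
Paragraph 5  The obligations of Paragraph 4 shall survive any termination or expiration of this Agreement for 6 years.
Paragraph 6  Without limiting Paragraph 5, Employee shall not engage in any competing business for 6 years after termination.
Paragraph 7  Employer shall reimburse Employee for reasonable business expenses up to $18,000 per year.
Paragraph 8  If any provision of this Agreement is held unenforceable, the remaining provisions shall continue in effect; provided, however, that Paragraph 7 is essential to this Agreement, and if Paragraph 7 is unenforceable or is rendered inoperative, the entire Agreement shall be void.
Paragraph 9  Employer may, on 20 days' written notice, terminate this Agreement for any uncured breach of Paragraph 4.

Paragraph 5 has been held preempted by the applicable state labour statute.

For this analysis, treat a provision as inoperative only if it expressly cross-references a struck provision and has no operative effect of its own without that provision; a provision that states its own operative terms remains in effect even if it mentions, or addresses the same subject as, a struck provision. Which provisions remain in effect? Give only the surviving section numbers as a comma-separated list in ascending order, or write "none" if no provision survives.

Paragraph 5 is struck. Paragraph 6 mentions Paragraph 5 but its own obligation stands independently of Paragraph 5, so Paragraph 6 is not affected. No other provision's operative terms depend on Paragraph 5. Paragraph 8 makes Paragraph 7 an essential term, but Paragraph 7 is unaffected, so the severability proviso in Paragraph 8 preserves the remaining provisions. That leaves Paragraph 1, Paragraph 2, Paragraph 3, Paragraph 4, Paragraph 6, Paragraph 7, Paragraph 8, and Paragraph 9 in effect.

1, 2, 3, 4, 6, 7, 8, 9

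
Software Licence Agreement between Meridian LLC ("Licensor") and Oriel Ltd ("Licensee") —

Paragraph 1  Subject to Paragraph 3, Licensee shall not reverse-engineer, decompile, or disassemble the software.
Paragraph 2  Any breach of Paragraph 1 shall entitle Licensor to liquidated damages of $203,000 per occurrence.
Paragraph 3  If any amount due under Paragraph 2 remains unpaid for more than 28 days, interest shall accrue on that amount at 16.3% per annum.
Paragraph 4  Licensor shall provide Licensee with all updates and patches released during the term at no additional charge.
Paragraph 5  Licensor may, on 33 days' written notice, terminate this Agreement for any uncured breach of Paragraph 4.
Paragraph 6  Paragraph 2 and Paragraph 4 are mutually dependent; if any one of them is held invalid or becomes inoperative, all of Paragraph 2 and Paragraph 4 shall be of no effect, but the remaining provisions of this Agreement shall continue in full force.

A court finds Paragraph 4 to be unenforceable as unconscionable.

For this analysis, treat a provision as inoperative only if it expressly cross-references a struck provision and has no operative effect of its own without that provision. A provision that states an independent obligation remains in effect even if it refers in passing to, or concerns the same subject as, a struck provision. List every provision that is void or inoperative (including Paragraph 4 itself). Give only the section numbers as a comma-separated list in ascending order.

Paragraph 4 is struck. Paragraph 5 operates only by reference to Paragraph 4, so it falls with Paragraph 4. Although Paragraph 1 refers to Paragraph 3, its operative terms do not depend on Paragraph 3, so it remains in effect. Paragraph 6 declares Paragraph 2 and Paragraph 4 mutually dependent; since one of them has fallen, all of them are of no effect. That brings down Paragraph 2 as well. Paragraph 3 in turn depends solely on a provision now struck and likewise falls. The remainder continues in force under Paragraph 6. That leaves Paragraph 1 and Paragraph 6 in effect.

2, 3, 4, 5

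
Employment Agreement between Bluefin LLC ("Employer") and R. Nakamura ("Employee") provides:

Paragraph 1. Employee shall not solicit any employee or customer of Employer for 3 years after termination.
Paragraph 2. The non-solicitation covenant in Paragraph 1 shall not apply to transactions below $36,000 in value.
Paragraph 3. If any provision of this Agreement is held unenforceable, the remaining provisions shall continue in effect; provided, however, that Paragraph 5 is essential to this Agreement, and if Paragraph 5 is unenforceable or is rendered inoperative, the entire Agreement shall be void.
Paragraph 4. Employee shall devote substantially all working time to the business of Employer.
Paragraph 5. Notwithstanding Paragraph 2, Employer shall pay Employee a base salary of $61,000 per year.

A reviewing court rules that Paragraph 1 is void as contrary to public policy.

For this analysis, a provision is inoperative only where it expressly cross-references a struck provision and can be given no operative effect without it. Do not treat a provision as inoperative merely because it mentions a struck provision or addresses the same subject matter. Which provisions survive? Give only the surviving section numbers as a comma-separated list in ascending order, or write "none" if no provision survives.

3, 4, 5

Paragraph 1 is struck. Paragraph 2 has no operative effect of its own apart from Paragraph 1 and is therefore inoperative. Although Paragraph 5 refers to Paragraph 2, its operative terms do not depend on Paragraph 2, so it remains in effect. Paragraph 3 makes Paragraph 5 an essential term, but Paragraph 5 is unaffected, so the severability proviso in Paragraph 3 preserves the remaining provisions. The provisions still in force are Paragraph 3, Paragraph 4, and Paragraph 5.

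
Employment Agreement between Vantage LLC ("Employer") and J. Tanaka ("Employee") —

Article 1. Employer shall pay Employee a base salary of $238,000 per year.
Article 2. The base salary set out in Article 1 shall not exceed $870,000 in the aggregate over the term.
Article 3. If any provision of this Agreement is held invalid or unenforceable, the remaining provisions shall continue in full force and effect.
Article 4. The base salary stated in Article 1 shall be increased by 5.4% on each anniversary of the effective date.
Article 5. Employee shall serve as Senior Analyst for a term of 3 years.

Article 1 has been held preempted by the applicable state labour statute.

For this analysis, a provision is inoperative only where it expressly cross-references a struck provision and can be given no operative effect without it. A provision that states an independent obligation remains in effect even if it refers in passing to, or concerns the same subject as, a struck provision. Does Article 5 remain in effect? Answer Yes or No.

Yes

Article 1 is struck. Article 2 does nothing except set the aggregate cap on the base salary by reference to Article 1; with Article 1 gone it has no independent effect and is inoperative. Article 4 has no operative effect of its own apart from Article 1 and is therefore inoperative. Article 3 is a severability clause and preserves every provision that can still be given independent effect. The provisions still in force are Article 3 and Article 5. Article 5 is among the surviving provisions, so the answer is yes.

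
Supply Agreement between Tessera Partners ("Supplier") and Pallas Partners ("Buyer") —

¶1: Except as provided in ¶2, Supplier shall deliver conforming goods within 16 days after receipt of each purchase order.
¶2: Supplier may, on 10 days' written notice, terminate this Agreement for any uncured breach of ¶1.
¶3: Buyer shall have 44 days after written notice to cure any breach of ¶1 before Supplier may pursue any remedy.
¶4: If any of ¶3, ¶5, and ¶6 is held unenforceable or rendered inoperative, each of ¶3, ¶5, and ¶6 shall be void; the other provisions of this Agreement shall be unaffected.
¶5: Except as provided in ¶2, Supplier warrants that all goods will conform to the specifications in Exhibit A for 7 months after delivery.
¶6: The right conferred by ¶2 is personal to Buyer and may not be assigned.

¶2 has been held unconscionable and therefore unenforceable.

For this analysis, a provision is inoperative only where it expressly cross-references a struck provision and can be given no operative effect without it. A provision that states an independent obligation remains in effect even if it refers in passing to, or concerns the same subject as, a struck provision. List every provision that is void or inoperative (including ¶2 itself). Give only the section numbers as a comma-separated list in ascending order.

2, 3, 5, 6

¶2 is struck. ¶6 has no operative effect of its own apart from ¶2 and is therefore inoperative. Although ¶1 refers to ¶2, its operative terms do not depend on ¶2, so it remains in effect. ¶4 declares ¶3, ¶5, and ¶6 mutually dependent; since one of them has fallen, all of them are of no effect. That brings down ¶3 and ¶5 as well. The remainder continues in force under ¶4. That leaves ¶1 and ¶4 in effect.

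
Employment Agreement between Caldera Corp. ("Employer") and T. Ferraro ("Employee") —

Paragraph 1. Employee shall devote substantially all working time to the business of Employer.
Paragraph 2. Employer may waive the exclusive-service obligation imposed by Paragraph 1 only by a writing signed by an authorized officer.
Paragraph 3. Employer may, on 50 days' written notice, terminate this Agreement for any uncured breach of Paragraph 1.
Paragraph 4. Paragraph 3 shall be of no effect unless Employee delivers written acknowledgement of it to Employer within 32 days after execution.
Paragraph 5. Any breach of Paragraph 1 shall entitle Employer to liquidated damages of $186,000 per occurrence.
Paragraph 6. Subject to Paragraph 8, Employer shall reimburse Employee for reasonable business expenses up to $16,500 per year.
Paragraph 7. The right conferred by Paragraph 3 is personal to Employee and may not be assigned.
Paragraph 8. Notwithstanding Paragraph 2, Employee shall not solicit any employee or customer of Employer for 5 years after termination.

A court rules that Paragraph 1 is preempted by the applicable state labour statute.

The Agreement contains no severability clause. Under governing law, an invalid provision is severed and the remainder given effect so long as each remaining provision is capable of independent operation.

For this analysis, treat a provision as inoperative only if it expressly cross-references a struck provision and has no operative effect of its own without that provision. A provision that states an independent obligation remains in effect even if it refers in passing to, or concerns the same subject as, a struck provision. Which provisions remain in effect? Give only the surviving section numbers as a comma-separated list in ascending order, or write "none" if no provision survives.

6, 8

Paragraph 1 is struck. Paragraph 2 operates only by reference to Paragraph 1, so it falls with Paragraph 1. Paragraph 3 operates only by reference to Paragraph 1, so it falls with Paragraph 1. Paragraph 5 does nothing except set the liquidated-damages amount by reference to Paragraph 1; with Paragraph 1 gone it has no independent effect and is inoperative. Paragraph 4 has no operative effect of its own apart from Paragraph 3 and is therefore inoperative. Paragraph 7 has no operative effect of its own apart from Paragraph 3 and is therefore inoperative. Although Paragraph 8 refers to Paragraph 2, its operative terms do not depend on Paragraph 2, so it remains in effect. With no severability clause, the stated default rule severs what cannot stand and enforces each remaining provision that can operate on its own. The provisions still in force are Paragraph 6 and Paragraph 8.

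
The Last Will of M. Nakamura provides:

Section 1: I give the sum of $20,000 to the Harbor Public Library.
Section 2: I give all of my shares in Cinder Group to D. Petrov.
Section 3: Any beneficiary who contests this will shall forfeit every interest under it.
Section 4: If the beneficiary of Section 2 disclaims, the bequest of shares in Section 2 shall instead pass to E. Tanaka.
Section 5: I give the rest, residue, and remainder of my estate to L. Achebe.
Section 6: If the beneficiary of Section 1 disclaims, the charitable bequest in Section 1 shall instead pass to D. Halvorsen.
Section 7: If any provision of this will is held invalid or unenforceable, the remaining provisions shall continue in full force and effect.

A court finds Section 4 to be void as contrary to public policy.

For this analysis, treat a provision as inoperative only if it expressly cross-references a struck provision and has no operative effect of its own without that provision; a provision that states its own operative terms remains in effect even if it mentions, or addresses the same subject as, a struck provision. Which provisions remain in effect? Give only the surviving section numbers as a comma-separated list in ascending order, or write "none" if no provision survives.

1, 2, 3, 5, 6, 7

Section 4 is struck. No other provision's operative terms depend on Section 4. Section 7 is a severability clause and preserves every provision that can still be given independent effect. That leaves Section 1, Section 2, Section 3, Section 5, Section 6, and Section 7 in effect.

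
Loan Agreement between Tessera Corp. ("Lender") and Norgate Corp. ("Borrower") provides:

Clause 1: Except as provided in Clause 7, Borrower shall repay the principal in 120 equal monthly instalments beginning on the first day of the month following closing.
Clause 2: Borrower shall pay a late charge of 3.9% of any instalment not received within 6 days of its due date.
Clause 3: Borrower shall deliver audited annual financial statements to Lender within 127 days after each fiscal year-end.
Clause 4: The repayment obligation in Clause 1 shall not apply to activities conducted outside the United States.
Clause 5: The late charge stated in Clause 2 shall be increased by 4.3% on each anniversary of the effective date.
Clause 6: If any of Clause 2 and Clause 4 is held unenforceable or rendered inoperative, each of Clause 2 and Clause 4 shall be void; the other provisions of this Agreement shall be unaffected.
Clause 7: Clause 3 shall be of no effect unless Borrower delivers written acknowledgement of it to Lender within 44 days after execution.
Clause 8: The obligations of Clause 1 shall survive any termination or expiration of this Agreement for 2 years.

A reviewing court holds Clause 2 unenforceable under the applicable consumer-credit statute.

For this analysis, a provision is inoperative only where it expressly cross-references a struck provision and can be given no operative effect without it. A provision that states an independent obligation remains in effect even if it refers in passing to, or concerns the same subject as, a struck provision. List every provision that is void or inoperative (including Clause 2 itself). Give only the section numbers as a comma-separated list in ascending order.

2, 4, 5

Clause 2 is struck. Clause 5 has no operative effect of its own apart from Clause 2 and is therefore inoperative. Clause 6 declares Clause 2 and Clause 4 mutually dependent; since one of them has fallen, all of them are of no effect. That brings down Clause 4 as well. The remainder continues in force under Clause 6. That leaves Clause 1, Clause 3, Clause 6, Clause 7, and Clause 8 in effect.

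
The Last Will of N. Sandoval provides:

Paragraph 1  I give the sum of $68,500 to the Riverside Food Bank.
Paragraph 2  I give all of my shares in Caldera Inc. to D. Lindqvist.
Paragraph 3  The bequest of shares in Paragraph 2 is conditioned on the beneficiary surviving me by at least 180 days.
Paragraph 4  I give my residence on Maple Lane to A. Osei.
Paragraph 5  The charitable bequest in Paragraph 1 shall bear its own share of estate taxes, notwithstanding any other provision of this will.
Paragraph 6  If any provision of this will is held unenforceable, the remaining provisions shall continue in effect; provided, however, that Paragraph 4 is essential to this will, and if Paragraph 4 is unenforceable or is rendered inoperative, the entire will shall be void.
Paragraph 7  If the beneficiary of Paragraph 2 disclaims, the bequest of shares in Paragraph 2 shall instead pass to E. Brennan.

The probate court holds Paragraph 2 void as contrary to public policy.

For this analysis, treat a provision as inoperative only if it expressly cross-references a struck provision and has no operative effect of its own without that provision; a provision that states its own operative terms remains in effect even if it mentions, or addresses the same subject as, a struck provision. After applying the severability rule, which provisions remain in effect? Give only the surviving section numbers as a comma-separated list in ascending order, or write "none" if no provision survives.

1, 4, 5, 6

Paragraph 2 is struck. Paragraph 3 operates only by reference to Paragraph 2, so it falls with Paragraph 2. Paragraph 7 operates only by reference to Paragraph 2, so it falls with Paragraph 2. Paragraph 6 makes Paragraph 4 an essential term, but Paragraph 4 is unaffected, so the severability proviso in Paragraph 6 preserves the remaining provisions. Paragraph 1, Paragraph 4, Paragraph 5, and Paragraph 6 remain in effect.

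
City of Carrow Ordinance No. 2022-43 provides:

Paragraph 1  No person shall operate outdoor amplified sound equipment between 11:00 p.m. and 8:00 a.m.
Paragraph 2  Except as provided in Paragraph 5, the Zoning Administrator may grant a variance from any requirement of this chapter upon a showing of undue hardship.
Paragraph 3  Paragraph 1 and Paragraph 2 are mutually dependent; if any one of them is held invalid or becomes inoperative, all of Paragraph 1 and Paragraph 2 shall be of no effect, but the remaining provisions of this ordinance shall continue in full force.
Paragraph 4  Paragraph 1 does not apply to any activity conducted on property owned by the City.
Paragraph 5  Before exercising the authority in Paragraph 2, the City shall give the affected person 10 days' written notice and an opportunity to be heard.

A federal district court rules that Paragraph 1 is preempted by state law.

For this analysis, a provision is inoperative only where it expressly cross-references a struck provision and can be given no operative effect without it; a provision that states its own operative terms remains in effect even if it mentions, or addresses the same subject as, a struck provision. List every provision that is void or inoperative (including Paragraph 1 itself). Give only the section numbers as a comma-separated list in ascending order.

Paragraph 1 is struck. The only function of Paragraph 4 is the public-property exemption from Paragraph 1, so it cannot stand once Paragraph 1 is removed. Paragraph 3 declares Paragraph 1 and Paragraph 2 mutually dependent; since one of them has fallen, all of them are of no effect. That brings down Paragraph 2 as well. Paragraph 5 in turn depends solely on a provision now struck and likewise falls. The remainder continues in force under Paragraph 3. Only Paragraph 3 remains in effect.

1, 2, 4, 5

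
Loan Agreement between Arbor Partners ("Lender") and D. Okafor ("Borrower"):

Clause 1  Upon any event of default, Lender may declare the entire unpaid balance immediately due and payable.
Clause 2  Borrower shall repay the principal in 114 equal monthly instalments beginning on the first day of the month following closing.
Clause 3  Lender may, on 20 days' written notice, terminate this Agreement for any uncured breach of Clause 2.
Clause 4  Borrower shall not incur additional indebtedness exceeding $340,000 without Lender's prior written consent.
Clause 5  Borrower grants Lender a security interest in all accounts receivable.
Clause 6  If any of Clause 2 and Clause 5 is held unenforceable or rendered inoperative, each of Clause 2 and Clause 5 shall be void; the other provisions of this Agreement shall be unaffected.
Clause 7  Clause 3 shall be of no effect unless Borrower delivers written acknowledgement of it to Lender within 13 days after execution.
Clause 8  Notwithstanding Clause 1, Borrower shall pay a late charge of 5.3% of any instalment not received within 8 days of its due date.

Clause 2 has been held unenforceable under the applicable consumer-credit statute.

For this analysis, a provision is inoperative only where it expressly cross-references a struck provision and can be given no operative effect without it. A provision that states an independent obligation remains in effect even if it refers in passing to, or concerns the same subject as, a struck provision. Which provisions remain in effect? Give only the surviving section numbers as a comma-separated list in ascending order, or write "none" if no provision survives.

Clause 2 is struck. Clause 3 has no operative effect of its own apart from Clause 2 and is therefore inoperative. Clause 7 merely fixes the acknowledgement condition for Clause 3; with Clause 3 gone it has nothing to operate on and falls away. Clause 6 declares Clause 2 and Clause 5 mutually dependent; since one of them has fallen, all of them are of no effect. That brings down Clause 5 as well. The remainder continues in force under Clause 6. The provisions still in force are Clause 1, Clause 4, Clause 6, and Clause 8.

1, 4, 6, 8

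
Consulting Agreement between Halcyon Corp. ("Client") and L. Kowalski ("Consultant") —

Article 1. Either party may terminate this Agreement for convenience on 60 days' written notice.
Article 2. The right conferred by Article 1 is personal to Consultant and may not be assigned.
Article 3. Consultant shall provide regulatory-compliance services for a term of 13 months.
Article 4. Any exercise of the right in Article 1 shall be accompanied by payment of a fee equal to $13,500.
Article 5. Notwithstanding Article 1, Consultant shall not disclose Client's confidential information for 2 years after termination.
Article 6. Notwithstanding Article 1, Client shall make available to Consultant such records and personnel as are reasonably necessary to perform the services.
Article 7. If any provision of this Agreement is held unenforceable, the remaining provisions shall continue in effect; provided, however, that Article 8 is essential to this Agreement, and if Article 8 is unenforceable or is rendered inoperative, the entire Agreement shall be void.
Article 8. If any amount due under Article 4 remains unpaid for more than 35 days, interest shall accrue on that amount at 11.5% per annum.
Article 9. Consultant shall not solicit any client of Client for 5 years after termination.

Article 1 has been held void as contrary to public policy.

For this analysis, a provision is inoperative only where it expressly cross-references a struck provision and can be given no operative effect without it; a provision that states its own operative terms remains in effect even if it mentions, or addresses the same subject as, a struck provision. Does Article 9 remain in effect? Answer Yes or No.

Article 1 is struck. Article 2 operates only by reference to Article 1, so it falls with Article 1. The only function of Article 4 is the exercise fee for Article 1, so it cannot stand once Article 1 is removed. The whole of Article 8 is the default interest on the exercise fee for Article 1, defined by reference to Article 4, so Article 8 cannot stand once Article 4 is removed. Article 7 makes Article 8 an essential term, and Article 8 has been rendered inoperative by the cascade; under Article 7, the entire Agreement is therefore void. No provision of the Agreement survives. Article 9 is among the inoperative provisions, so the answer is no.

No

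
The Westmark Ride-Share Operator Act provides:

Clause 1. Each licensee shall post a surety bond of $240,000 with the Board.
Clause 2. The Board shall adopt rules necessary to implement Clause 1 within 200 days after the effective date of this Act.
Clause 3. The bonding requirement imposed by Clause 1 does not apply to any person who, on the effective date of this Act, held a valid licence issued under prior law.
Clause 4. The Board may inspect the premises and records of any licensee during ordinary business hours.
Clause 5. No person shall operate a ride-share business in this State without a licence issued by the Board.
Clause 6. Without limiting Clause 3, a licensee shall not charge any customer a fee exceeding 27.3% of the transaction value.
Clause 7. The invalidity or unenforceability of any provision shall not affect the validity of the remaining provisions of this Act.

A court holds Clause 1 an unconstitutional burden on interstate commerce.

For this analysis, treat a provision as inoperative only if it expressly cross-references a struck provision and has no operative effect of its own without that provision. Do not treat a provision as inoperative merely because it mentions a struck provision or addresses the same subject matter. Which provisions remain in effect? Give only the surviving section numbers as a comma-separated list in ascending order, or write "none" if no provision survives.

Clause 1 is struck. The only function of Clause 2 is the rulemaking mandate for Clause 1, so it cannot stand once Clause 1 is removed. The only function of Clause 3 is the grandfather exemption from Clause 1, so it cannot stand once Clause 1 is removed. Although Clause 6 refers to Clause 3, its operative terms do not depend on Clause 3, so it remains in effect. Clause 7 is a severability clause and preserves every provision that can still be given independent effect. Clause 4, Clause 5, Clause 6, and Clause 7 remain in effect.

4, 5, 6, 7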